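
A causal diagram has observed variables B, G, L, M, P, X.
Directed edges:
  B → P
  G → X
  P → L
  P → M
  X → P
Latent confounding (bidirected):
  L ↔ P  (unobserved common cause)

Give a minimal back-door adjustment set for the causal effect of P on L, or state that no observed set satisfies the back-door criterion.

P→L: no observed back-door set.

desc(P)\{P}={L,M}; candidates ⊆ {B,G,X}.
P↔L: latent back-door arc(s) into P.
size 0: {}; under {} P still reaches {B,G,L,X} ∋ L.
size 1: {B}, {G}, {X}; under {B} P still reaches {G,L,X} ∋ L.
size 2: {B,G}, {B,X}, {G,X}; under {B,G} P still reaches {L,X} ∋ L.
P↔L cannot be blocked by any observed set — no back-door set.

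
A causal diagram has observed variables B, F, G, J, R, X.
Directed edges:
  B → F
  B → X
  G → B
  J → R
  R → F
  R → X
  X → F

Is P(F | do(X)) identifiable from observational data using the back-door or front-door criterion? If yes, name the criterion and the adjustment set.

desc(X)\{X}={F}; candidates ⊆ {B,G,J,R}.
size 0: {}; under {} X still reaches {B,F,G,J,R} ∋ F.
size 1: {B}, {G}, {J} …(+1); under {B} X still reaches {F,J,R} ∋ F.
{B,R}: X⊥F given {B,R} in G with X→· removed — back-door holds.
P(F|do(X)) = Σ_{B,R} P(F|X,B,R)·P(B,R).

P(F|do(X)): backdoor, adjust for {B, R}.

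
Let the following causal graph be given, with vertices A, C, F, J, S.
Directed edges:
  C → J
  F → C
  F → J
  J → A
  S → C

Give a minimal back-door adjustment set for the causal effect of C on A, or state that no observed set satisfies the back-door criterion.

C→A: minimal back-door set {F}.

desc(C)\{C}={A,J}; candidates ⊆ {F,S}.
size 0: {}; under {} C still reaches {A,F,J,S} ∋ A.
{F}: C⊥A given {F} in G with C→· removed — back-door holds.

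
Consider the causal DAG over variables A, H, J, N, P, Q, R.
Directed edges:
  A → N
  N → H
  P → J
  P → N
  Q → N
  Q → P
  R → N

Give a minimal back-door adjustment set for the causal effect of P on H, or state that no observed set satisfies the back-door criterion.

desc(P)\{P}={H,J,N}; candidates ⊆ {A,Q,R}.
size 0: {}; under {} P still reaches {H,N,Q} ∋ H.
{Q}: P⊥H given {Q} in G with P→· removed — back-door holds.

P→H: minimal back-door set {Q}.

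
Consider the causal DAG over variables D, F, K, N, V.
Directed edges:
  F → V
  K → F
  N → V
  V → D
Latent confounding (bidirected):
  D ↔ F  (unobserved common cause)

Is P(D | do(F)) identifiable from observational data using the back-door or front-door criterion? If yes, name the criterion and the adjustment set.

desc(F)\{F}={D,V}; candidates ⊆ {K,N}.
F↔D: latent back-door arc(s) into F.
size 0: {}; under {} F still reaches {D,K} ∋ D.
size 1: {K}, {N}; under {K} F still reaches {D} ∋ D.
size 2: {K,N}; under {K,N} F still reaches {D} ∋ D.
F↔D cannot be blocked by any observed set — no back-door set.
{V}: (i) intercepts every directed F→D path; (ii) no back-door F→{V}; (iii) {F} blocks every back-door {V}→D. Front-door holds.
P(D|do(F)) = Σ_{V} P(V|F) Σ_{F'} P(D|V,F')P(F').

P(D|do(F)): frontdoor, adjust for {V}.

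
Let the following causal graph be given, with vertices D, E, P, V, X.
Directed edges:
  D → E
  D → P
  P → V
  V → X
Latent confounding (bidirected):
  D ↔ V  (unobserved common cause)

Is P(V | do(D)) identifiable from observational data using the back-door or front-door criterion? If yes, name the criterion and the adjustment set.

desc(D)\{D}={E,P,V,X}; candidates ⊆ {—}.
D↔V: latent back-door arc(s) into D.
size 0: {}; under {} D still reaches {V,X} ∋ V.
D↔V cannot be blocked by any observed set — no back-door set.
{P}: (i) intercepts every directed D→V path; (ii) no back-door D→{P}; (iii) {D} blocks every back-door {P}→V. Front-door holds.
P(V|do(D)) = Σ_{P} P(P|D) Σ_{D'} P(V|P,D')P(D').

P(V|do(D)): frontdoor, adjust for {P}.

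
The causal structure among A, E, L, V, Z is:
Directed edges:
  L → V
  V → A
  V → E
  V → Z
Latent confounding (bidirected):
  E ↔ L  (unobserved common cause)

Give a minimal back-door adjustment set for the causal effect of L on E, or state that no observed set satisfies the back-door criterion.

desc(L)\{L}={A,E,V,Z}; candidates ⊆ {—}.
L↔E: latent back-door arc(s) into L.
size 0: {}; under {} L still reaches {E} ∋ E.
L↔E cannot be blocked by any observed set — no back-door set.

L→E: no observed back-door set.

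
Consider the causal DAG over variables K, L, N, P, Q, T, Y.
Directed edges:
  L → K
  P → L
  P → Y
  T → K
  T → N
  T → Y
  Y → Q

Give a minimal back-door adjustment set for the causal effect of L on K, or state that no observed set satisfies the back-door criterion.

L→K: minimal back-door set ∅.

desc(L)\{L}={K}; candidates ⊆ {N,P,Q,T,Y}.
∅: L⊥K given ∅ in G with L→· removed — back-door holds.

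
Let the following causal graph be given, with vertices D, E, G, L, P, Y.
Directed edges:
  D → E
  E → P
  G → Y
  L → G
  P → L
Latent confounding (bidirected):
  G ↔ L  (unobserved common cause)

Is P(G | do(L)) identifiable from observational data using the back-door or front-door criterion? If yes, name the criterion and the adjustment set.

P(G|do(L)): not identifiable (no BD/FD set).

desc(L)\{L}={G,Y}; candidates ⊆ {D,E,P}.
L↔G: latent back-door arc(s) into L.
size 0: {}; under {} L still reaches {D,E,G,P,Y} ∋ G.
size 1: {D}, {E}, {P}; under {D} L still reaches {E,G,P,Y} ∋ G.
size 2: {D,E}, {D,P}, {E,P}; under {D,E} L still reaches {G,P,Y} ∋ G.
L↔G cannot be blocked by any observed set — no back-door set.
No mediator lies on a directed L→…→G path.
Neither criterion identifies P(G|do(L)) in this graph.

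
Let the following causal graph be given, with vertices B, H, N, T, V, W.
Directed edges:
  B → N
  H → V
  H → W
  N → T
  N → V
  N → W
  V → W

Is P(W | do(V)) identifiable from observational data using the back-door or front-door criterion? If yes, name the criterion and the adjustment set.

desc(V)\{V}={W}; candidates ⊆ {B,H,N,T}.
size 0: {}; under {} V still reaches {B,H,N,T,W} ∋ W.
size 1: {B}, {H}, {N} …(+1); under {B} V still reaches {H,N,T,W} ∋ W.
{H,N}: V⊥W given {H,N} in G with V→· removed — back-door holds.
P(W|do(V)) = Σ_{H,N} P(W|V,H,N)·P(H,N).

P(W|do(V)): backdoor, adjust for {H, N}.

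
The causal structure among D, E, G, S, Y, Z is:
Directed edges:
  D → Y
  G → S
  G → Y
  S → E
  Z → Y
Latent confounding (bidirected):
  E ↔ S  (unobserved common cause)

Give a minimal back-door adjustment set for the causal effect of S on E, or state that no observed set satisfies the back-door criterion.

S→E: no observed back-door set.

desc(S)\{S}={E}; candidates ⊆ {D,G,Y,Z}.
S↔E: latent back-door arc(s) into S.
size 0: {}; under {} S still reaches {E,G,Y} ∋ E.
size 1: {D}, {G}, {Y} …(+1); under {D} S still reaches {E,G,Y} ∋ E.
size 2: {D,G}, {D,Y}, {D,Z} …(+3); under {D,G} S still reaches {E} ∋ E.
S↔E cannot be blocked by any observed set — no back-door set.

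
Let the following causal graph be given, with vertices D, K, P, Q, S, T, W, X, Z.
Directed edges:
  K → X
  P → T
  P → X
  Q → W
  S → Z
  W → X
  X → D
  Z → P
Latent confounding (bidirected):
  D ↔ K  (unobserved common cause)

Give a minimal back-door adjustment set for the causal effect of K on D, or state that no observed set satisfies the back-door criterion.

desc(K)\{K}={D,X}; candidates ⊆ {P,Q,S,T,W,Z}.
K↔D: latent back-door arc(s) into K.
size 0: {}; under {} K still reaches {D} ∋ D.
size 1: {P}, {Q}, {S} …(+3); under {P} K still reaches {D} ∋ D.
size 2: {P,Q}, {P,S}, {P,T} …(+12); under {P,Q} K still reaches {D} ∋ D.
K↔D cannot be blocked by any observed set — no back-door set.

K→D: no observed back-door set.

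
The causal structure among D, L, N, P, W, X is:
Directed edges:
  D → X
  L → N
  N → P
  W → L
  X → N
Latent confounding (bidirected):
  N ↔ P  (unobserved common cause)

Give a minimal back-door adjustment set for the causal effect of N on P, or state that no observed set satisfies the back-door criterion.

N→P: no observed back-door set.

desc(N)\{N}={P}; candidates ⊆ {D,L,W,X}.
N↔P: latent back-door arc(s) into N.
size 0: {}; under {} N still reaches {D,L,P,W,X} ∋ P.
size 1: {D}, {L}, {W} …(+1); under {D} N still reaches {L,P,W,X} ∋ P.
size 2: {D,L}, {D,W}, {D,X} …(+3); under {D,L} N still reaches {P,X} ∋ P.
N↔P cannot be blocked by any observed set — no back-door set.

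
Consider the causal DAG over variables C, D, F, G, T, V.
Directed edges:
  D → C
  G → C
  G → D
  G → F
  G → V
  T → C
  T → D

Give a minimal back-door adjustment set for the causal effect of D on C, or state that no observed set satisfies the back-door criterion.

D→C: minimal back-door set {G, T}.

desc(D)\{D}={C}; candidates ⊆ {F,G,T,V}.
size 0: {}; under {} D still reaches {C,F,G,T,V} ∋ C.
size 1: {F}, {G}, {T} …(+1); under {F} D still reaches {C,G,T,V} ∋ C.
{G,T}: D⊥C given {G,T} in G with D→· removed — back-door holds.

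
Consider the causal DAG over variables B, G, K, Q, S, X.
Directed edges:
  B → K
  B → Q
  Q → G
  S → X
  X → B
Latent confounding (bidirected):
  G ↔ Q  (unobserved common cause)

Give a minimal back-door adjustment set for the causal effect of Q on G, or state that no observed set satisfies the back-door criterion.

desc(Q)\{Q}={G}; candidates ⊆ {B,K,S,X}.
Q↔G: latent back-door arc(s) into Q.
size 0: {}; under {} Q still reaches {B,G,K,S,X} ∋ G.
size 1: {B}, {K}, {S} …(+1); under {B} Q still reaches {G} ∋ G.
size 2: {B,K}, {B,S}, {B,X} …(+3); under {B,K} Q still reaches {G} ∋ G.
Q↔G cannot be blocked by any observed set — no back-door set.

Q→G: no observed back-door set.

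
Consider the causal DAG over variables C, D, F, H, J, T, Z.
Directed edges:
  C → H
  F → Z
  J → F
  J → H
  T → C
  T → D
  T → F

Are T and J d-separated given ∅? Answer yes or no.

Yes — T ⊥ J | ∅.

Bayes-Ball from T | ∅ reaches {C,D,F,H,Z}.
J ∉ reach(T|∅) ⇒ T ⊥ J | ∅.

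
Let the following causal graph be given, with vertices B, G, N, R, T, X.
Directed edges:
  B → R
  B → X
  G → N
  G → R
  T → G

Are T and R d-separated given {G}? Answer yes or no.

Yes — T ⊥ R | {G}.

Bayes-Ball from T | {G} reaches ∅.
R ∉ reach(T|{G}) ⇒ T ⊥ R | {G}.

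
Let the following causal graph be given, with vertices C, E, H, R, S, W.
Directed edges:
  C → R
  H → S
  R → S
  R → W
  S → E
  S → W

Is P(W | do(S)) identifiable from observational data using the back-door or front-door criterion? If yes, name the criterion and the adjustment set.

P(W|do(S)): backdoor, adjust for {R}.

desc(S)\{S}={E,W}; candidates ⊆ {C,H,R}.
size 0: {}; under {} S still reaches {C,H,R,W} ∋ W.
{R}: S⊥W given {R} in G with S→· removed — back-door holds.
P(W|do(S)) = Σ_{R} P(W|S,R)·P(R).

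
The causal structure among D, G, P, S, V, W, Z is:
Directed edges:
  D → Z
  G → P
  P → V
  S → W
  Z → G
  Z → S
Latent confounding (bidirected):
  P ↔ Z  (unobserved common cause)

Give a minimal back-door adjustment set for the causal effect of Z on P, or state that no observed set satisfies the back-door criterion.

Z→P: no observed back-door set.

desc(Z)\{Z}={G,P,S,V,W}; candidates ⊆ {D}.
Z↔P: latent back-door arc(s) into Z.
size 0: {}; under {} Z still reaches {D,P,V} ∋ P.
size 1: {D}; under {D} Z still reaches {P,V} ∋ P.
Z↔P cannot be blocked by any observed set — no back-door set.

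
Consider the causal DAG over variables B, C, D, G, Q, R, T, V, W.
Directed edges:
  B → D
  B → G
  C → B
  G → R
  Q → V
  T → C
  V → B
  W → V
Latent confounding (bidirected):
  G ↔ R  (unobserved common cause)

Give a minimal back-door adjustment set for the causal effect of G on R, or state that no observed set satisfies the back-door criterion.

G→R: no observed back-door set.

desc(G)\{G}={R}; candidates ⊆ {B,C,D,Q,T,V,W}.
G↔R: latent back-door arc(s) into G.
size 0: {}; under {} G still reaches {B,C,D,Q,R,T,V,W} ∋ R.
size 1: {B}, {C}, {D} …(+4); under {B} G still reaches {R} ∋ R.
size 2: {B,C}, {B,D}, {B,Q} …(+18); under {B,C} G still reaches {R} ∋ R.
G↔R cannot be blocked by any observed set — no back-door set.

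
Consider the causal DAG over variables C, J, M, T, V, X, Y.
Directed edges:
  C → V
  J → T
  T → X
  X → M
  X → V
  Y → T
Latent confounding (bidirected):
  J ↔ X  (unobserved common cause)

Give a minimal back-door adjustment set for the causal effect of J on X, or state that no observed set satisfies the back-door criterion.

J→X: no observed back-door set.

desc(J)\{J}={M,T,V,X}; candidates ⊆ {C,Y}.
J↔X: latent back-door arc(s) into J.
size 0: {}; under {} J still reaches {M,V,X} ∋ X.
size 1: {C}, {Y}; under {C} J still reaches {M,V,X} ∋ X.
size 2: {C,Y}; under {C,Y} J still reaches {M,V,X} ∋ X.
J↔X cannot be blocked by any observed set — no back-door set.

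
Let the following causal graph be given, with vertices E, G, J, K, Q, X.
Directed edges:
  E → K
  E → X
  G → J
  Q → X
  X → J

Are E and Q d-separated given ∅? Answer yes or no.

Bayes-Ball from E | ∅ reaches {J,K,X}.
Q ∉ reach(E|∅) ⇒ E ⊥ Q | ∅.

Yes — E ⊥ Q | ∅.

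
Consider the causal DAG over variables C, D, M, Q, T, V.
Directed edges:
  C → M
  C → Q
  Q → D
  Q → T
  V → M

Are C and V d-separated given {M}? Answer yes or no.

No — C and V are d-connected given {M}.

Bayes-Ball from C | {M} reaches {D,Q,T,V}.
V ∈ reach(C|{M}) ⇒ C ⊥̸ V | {M}.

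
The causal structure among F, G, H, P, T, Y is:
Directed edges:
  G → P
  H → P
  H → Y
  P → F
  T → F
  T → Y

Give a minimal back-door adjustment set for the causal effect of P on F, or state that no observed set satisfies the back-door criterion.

P→F: minimal back-door set ∅.

desc(P)\{P}={F}; candidates ⊆ {G,H,T,Y}.
∅: P⊥F given ∅ in G with P→· removed — back-door holds.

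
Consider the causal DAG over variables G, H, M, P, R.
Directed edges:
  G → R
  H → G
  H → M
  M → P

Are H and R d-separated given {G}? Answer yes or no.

Yes — H ⊥ R | {G}.

Bayes-Ball from H | {G} reaches {M,P}.
R ∉ reach(H|{G}) ⇒ H ⊥ R | {G}.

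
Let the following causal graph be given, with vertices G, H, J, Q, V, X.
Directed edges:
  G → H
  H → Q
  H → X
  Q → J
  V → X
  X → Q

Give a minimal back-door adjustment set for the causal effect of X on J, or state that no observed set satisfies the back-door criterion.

desc(X)\{X}={J,Q}; candidates ⊆ {G,H,V}.
size 0: {}; under {} X still reaches {G,H,J,Q,V} ∋ J.
{H}: X⊥J given {H} in G with X→· removed — back-door holds.

X→J: minimal back-door set {H}.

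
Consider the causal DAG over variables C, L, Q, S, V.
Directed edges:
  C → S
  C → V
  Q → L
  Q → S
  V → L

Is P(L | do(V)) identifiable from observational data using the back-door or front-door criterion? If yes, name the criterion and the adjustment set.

desc(V)\{V}={L}; candidates ⊆ {C,Q,S}.
∅: V⊥L given ∅ in G with V→· removed — back-door holds.
P(L|do(V)) = P(L|V) — no adjustment needed.

P(L|do(V)): backdoor, adjust for ∅.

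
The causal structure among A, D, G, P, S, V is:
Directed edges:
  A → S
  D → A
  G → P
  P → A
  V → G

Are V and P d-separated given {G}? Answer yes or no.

Bayes-Ball from V | {G} reaches ∅.
P ∉ reach(V|{G}) ⇒ V ⊥ P | {G}.

Yes — V ⊥ P | {G}.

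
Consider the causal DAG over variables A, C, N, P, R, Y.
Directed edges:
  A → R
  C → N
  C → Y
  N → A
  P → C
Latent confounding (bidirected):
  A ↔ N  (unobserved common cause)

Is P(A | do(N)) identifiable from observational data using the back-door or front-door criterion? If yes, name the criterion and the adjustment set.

P(A|do(N)): not identifiable (no BD/FD set).

desc(N)\{N}={A,R}; candidates ⊆ {C,P,Y}.
N↔A: latent back-door arc(s) into N.
size 0: {}; under {} N still reaches {A,C,P,R,Y} ∋ A.
size 1: {C}, {P}, {Y}; under {C} N still reaches {A,R} ∋ A.
size 2: {C,P}, {C,Y}, {P,Y}; under {C,P} N still reaches {A,R} ∋ A.
N↔A cannot be blocked by any observed set — no back-door set.
No mediator lies on a directed N→…→A path.
Neither criterion identifies P(A|do(N)) in this graph.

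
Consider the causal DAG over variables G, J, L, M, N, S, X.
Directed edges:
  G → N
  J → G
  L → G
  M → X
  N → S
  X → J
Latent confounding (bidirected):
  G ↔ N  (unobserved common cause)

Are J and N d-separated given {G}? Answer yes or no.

No — J and N are d-connected given {G}.

Bayes-Ball from J | {G} reaches {L,M,N,S,X}.
N ∈ reach(J|{G}) ⇒ J ⊥̸ N | {G}.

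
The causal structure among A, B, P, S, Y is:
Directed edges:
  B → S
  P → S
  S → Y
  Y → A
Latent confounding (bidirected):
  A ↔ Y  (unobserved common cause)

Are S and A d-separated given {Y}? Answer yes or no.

No — S and A are d-connected given {Y}.

Bayes-Ball from S | {Y} reaches {A,B,P}.
A ∈ reach(S|{Y}) ⇒ S ⊥̸ A | {Y}.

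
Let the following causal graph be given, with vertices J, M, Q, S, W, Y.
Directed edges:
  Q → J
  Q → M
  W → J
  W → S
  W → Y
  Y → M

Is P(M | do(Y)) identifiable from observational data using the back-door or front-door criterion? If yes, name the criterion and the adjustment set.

desc(Y)\{Y}={M}; candidates ⊆ {J,Q,S,W}.
∅: Y⊥M given ∅ in G with Y→· removed — back-door holds.
P(M|do(Y)) = P(M|Y) — no adjustment needed.

P(M|do(Y)): backdoor, adjust for ∅.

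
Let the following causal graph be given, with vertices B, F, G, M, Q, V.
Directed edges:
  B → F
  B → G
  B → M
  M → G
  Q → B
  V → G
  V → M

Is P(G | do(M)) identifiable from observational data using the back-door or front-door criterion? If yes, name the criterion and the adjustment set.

desc(M)\{M}={G}; candidates ⊆ {B,F,Q,V}.
size 0: {}; under {} M still reaches {B,F,G,Q,V} ∋ G.
size 1: {B}, {F}, {Q} …(+1); under {B} M still reaches {G,V} ∋ G.
{B,V}: M⊥G given {B,V} in G with M→· removed — back-door holds.
P(G|do(M)) = Σ_{B,V} P(G|M,B,V)·P(B,V).

P(G|do(M)): backdoor, adjust for {B, V}.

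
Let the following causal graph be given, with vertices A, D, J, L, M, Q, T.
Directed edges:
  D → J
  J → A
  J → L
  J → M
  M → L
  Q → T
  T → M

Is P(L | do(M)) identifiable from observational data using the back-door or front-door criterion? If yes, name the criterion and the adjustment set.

P(L|do(M)): backdoor, adjust for {J}.

desc(M)\{M}={L}; candidates ⊆ {A,D,J,Q,T}.
size 0: {}; under {} M still reaches {A,D,J,L,Q,T} ∋ L.
{J}: M⊥L given {J} in G with M→· removed — back-door holds.
P(L|do(M)) = Σ_{J} P(L|M,J)·P(J).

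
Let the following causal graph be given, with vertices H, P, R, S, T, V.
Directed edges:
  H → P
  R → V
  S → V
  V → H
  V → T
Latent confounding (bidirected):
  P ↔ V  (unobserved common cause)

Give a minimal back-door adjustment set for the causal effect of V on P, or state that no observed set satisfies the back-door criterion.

desc(V)\{V}={H,P,T}; candidates ⊆ {R,S}.
V↔P: latent back-door arc(s) into V.
size 0: {}; under {} V still reaches {P,R,S} ∋ P.
size 1: {R}, {S}; under {R} V still reaches {P,S} ∋ P.
size 2: {R,S}; under {R,S} V still reaches {P} ∋ P.
V↔P cannot be blocked by any observed set — no back-door set.

V→P: no observed back-door set.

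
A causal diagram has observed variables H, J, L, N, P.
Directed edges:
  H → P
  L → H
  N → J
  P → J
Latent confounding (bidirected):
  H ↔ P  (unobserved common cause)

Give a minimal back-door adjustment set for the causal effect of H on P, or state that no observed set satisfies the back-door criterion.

H→P: no observed back-door set.

desc(H)\{H}={J,P}; candidates ⊆ {L,N}.
H↔P: latent back-door arc(s) into H.
size 0: {}; under {} H still reaches {J,L,P} ∋ P.
size 1: {L}, {N}; under {L} H still reaches {J,P} ∋ P.
size 2: {L,N}; under {L,N} H still reaches {J,P} ∋ P.
H↔P cannot be blocked by any observed set — no back-door set.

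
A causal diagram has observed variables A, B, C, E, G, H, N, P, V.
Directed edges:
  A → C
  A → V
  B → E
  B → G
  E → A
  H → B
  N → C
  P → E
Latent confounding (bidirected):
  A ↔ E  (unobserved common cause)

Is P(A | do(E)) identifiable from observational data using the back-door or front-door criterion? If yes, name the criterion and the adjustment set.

desc(E)\{E}={A,C,V}; candidates ⊆ {B,G,H,N,P}.
E↔A: latent back-door arc(s) into E.
size 0: {}; under {} E still reaches {A,B,C,G,H,P,V} ∋ A.
size 1: {B}, {G}, {H} …(+2); under {B} E still reaches {A,C,P,V} ∋ A.
size 2: {B,G}, {B,H}, {B,N} …(+7); under {B,G} E still reaches {A,C,P,V} ∋ A.
E↔A cannot be blocked by any observed set — no back-door set.
No mediator lies on a directed E→…→A path.
Neither criterion identifies P(A|do(E)) in this graph.

P(A|do(E)): not identifiable (no BD/FD set).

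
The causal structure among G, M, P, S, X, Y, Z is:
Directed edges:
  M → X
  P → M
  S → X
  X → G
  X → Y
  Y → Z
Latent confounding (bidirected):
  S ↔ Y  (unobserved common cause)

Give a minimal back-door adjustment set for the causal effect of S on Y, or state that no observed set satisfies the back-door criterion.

S→Y: no observed back-door set.

desc(S)\{S}={G,X,Y,Z}; candidates ⊆ {M,P}.
S↔Y: latent back-door arc(s) into S.
size 0: {}; under {} S still reaches {Y,Z} ∋ Y.
size 1: {M}, {P}; under {M} S still reaches {Y,Z} ∋ Y.
size 2: {M,P}; under {M,P} S still reaches {Y,Z} ∋ Y.
S↔Y cannot be blocked by any observed set — no back-door set.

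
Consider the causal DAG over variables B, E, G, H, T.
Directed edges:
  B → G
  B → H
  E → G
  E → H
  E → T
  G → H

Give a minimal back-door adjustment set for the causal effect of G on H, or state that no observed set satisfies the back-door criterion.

G→H: minimal back-door set {B, E}.

desc(G)\{G}={H}; candidates ⊆ {B,E,T}.
size 0: {}; under {} G still reaches {B,E,H,T} ∋ H.
size 1: {B}, {E}, {T}; under {B} G still reaches {E,H,T} ∋ H.
{B,E}: G⊥H given {B,E} in G with G→· removed — back-door holds.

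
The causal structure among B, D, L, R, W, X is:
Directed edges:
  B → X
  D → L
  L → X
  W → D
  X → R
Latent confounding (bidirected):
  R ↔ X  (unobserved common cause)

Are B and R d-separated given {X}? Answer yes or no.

Bayes-Ball from B | {X} reaches {D,L,R,W}.
R ∈ reach(B|{X}) ⇒ B ⊥̸ R | {X}.

No — B and R are d-connected given {X}.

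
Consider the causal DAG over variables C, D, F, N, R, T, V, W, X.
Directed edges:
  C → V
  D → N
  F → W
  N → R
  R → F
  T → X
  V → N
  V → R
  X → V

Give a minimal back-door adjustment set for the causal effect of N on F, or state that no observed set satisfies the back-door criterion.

desc(N)\{N}={F,R,W}; candidates ⊆ {C,D,T,V,X}.
size 0: {}; under {} N still reaches {C,D,F,R,T,V,W,X} ∋ F.
{V}: N⊥F given {V} in G with N→· removed — back-door holds.

N→F: minimal back-door set {V}.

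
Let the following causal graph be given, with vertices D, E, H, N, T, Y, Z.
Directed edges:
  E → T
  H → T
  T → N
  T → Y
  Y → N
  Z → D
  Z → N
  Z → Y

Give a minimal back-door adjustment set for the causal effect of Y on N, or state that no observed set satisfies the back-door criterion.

Y→N: minimal back-door set {T, Z}.

desc(Y)\{Y}={N}; candidates ⊆ {D,E,H,T,Z}.
size 0: {}; under {} Y still reaches {D,E,H,N,T,Z} ∋ N.
size 1: {D}, {E}, {H} …(+2); under {D} Y still reaches {E,H,N,T,Z} ∋ N.
{T,Z}: Y⊥N given {T,Z} in G with Y→· removed — back-door holds.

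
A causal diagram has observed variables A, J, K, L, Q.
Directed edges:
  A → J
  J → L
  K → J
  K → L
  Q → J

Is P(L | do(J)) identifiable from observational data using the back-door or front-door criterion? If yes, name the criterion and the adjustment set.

desc(J)\{J}={L}; candidates ⊆ {A,K,Q}.
size 0: {}; under {} J still reaches {A,K,L,Q} ∋ L.
{K}: J⊥L given {K} in G with J→· removed — back-door holds.
P(L|do(J)) = Σ_{K} P(L|J,K)·P(K).

P(L|do(J)): backdoor, adjust for {K}.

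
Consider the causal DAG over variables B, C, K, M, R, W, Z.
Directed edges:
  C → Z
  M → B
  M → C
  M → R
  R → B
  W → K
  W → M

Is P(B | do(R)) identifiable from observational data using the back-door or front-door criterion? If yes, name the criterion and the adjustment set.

desc(R)\{R}={B}; candidates ⊆ {C,K,M,W,Z}.
size 0: {}; under {} R still reaches {B,C,K,M,W,Z} ∋ B.
{M}: R⊥B given {M} in G with R→· removed — back-door holds.
P(B|do(R)) = Σ_{M} P(B|R,M)·P(M).

P(B|do(R)): backdoor, adjust for {M}.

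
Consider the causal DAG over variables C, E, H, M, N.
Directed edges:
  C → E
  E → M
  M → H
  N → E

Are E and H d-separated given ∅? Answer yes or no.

Bayes-Ball from E | ∅ reaches {C,H,M,N}.
H ∈ reach(E|∅) ⇒ E ⊥̸ H | ∅.

No — E and H are d-connected given ∅.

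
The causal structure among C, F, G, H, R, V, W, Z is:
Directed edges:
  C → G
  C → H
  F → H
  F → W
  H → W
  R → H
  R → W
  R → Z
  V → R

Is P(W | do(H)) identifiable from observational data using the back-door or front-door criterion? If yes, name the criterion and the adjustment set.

desc(H)\{H}={W}; candidates ⊆ {C,F,G,R,V,Z}.
size 0: {}; under {} H still reaches {C,F,G,R,V,W,Z} ∋ W.
size 1: {C}, {F}, {G} …(+3); under {C} H still reaches {F,R,V,W,Z} ∋ W.
{F,R}: H⊥W given {F,R} in G with H→· removed — back-door holds.
P(W|do(H)) = Σ_{F,R} P(W|H,F,R)·P(F,R).

P(W|do(H)): backdoor, adjust for {F, R}.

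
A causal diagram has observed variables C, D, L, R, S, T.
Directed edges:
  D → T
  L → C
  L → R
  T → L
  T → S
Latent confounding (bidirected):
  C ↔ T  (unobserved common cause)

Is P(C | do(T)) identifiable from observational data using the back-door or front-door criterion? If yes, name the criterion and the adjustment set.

P(C|do(T)): frontdoor, adjust for {L}.

desc(T)\{T}={C,L,R,S}; candidates ⊆ {D}.
T↔C: latent back-door arc(s) into T.
size 0: {}; under {} T still reaches {C,D} ∋ C.
size 1: {D}; under {D} T still reaches {C} ∋ C.
T↔C cannot be blocked by any observed set — no back-door set.
{L}: (i) intercepts every directed T→C path; (ii) no back-door T→{L}; (iii) {T} blocks every back-door {L}→C. Front-door holds.
P(C|do(T)) = Σ_{L} P(L|T) Σ_{T'} P(C|L,T')P(T').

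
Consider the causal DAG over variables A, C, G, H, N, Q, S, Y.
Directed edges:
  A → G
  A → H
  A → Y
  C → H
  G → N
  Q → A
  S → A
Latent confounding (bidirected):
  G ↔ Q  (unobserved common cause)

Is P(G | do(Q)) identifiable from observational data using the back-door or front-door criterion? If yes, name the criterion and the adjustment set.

P(G|do(Q)): frontdoor, adjust for {A}.

desc(Q)\{Q}={A,G,H,N,Y}; candidates ⊆ {C,S}.
Q↔G: latent back-door arc(s) into Q.
size 0: {}; under {} Q still reaches {G,N} ∋ G.
size 1: {C}, {S}; under {C} Q still reaches {G,N} ∋ G.
size 2: {C,S}; under {C,S} Q still reaches {G,N} ∋ G.
Q↔G cannot be blocked by any observed set — no back-door set.
{A}: (i) intercepts every directed Q→G path; (ii) no back-door Q→{A}; (iii) {Q} blocks every back-door {A}→G. Front-door holds.
P(G|do(Q)) = Σ_{A} P(A|Q) Σ_{Q'} P(G|A,Q')P(Q').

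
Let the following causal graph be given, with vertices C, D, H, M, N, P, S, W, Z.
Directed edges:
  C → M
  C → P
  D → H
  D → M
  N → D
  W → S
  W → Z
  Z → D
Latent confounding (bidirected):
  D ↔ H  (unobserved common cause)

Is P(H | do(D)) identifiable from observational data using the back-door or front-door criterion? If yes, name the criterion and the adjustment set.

desc(D)\{D}={H,M}; candidates ⊆ {C,N,P,S,W,Z}.
D↔H: latent back-door arc(s) into D.
size 0: {}; under {} D still reaches {H,N,S,W,Z} ∋ H.
size 1: {C}, {N}, {P} …(+3); under {C} D still reaches {H,N,S,W,Z} ∋ H.
size 2: {C,N}, {C,P}, {C,S} …(+12); under {C,N} D still reaches {H,S,W,Z} ∋ H.
D↔H cannot be blocked by any observed set — no back-door set.
No mediator lies on a directed D→…→H path.
Neither criterion identifies P(H|do(D)) in this graph.

P(H|do(D)): not identifiable (no BD/FD set).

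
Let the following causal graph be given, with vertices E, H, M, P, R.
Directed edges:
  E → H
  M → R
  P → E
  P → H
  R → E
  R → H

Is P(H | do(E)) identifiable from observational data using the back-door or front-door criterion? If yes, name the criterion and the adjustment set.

desc(E)\{E}={H}; candidates ⊆ {M,P,R}.
size 0: {}; under {} E still reaches {H,M,P,R} ∋ H.
size 1: {M}, {P}, {R}; under {M} E still reaches {H,P,R} ∋ H.
{P,R}: E⊥H given {P,R} in G with E→· removed — back-door holds.
P(H|do(E)) = Σ_{P,R} P(H|E,P,R)·P(P,R).

P(H|do(E)): backdoor, adjust for {P, R}.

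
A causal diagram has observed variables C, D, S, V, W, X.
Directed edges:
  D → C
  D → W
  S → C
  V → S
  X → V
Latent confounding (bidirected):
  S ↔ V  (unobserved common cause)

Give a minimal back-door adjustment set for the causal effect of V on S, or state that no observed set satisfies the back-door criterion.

desc(V)\{V}={C,S}; candidates ⊆ {D,W,X}.
V↔S: latent back-door arc(s) into V.
size 0: {}; under {} V still reaches {C,S,X} ∋ S.
size 1: {D}, {W}, {X}; under {D} V still reaches {C,S,X} ∋ S.
size 2: {D,W}, {D,X}, {W,X}; under {D,W} V still reaches {C,S,X} ∋ S.
V↔S cannot be blocked by any observed set — no back-door set.

V→S: no observed back-door set.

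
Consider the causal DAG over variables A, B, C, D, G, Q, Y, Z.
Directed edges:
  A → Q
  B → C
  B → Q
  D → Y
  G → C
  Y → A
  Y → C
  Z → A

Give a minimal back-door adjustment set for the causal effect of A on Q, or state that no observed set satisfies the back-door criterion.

A→Q: minimal back-door set ∅.

desc(A)\{A}={Q}; candidates ⊆ {B,C,D,G,Y,Z}.
∅: A⊥Q given ∅ in G with A→· removed — back-door holds.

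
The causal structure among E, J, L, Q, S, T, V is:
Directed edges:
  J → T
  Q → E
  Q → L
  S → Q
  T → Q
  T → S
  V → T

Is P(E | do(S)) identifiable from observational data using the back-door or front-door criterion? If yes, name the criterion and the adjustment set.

desc(S)\{S}={E,L,Q}; candidates ⊆ {J,T,V}.
size 0: {}; under {} S still reaches {E,J,L,Q,T,V} ∋ E.
{T}: S⊥E given {T} in G with S→· removed — back-door holds.
P(E|do(S)) = Σ_{T} P(E|S,T)·P(T).

P(E|do(S)): backdoor, adjust for {T}.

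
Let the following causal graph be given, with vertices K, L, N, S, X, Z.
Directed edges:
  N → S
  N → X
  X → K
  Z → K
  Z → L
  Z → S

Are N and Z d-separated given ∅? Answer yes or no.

Yes — N ⊥ Z | ∅.

Bayes-Ball from N | ∅ reaches {K,S,X}.
Z ∉ reach(N|∅) ⇒ N ⊥ Z | ∅.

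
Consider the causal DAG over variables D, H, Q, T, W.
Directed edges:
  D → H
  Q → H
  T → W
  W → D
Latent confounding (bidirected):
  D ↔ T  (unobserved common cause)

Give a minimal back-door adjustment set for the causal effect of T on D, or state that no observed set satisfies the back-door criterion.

T→D: no observed back-door set.

desc(T)\{T}={D,H,W}; candidates ⊆ {Q}.
T↔D: latent back-door arc(s) into T.
size 0: {}; under {} T still reaches {D,H} ∋ D.
size 1: {Q}; under {Q} T still reaches {D,H} ∋ D.
T↔D cannot be blocked by any observed set — no back-door set.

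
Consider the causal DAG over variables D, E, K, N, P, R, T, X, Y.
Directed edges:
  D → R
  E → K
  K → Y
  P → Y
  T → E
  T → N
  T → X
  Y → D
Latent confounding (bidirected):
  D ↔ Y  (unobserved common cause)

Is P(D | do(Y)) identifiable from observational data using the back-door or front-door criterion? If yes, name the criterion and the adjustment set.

P(D|do(Y)): not identifiable (no BD/FD set).

desc(Y)\{Y}={D,R}; candidates ⊆ {E,K,N,P,T,X}.
Y↔D: latent back-door arc(s) into Y.
size 0: {}; under {} Y still reaches {D,E,K,N,P,R,T,X} ∋ D.
size 1: {E}, {K}, {N} …(+3); under {E} Y still reaches {D,K,P,R} ∋ D.
size 2: {E,K}, {E,N}, {E,P} …(+12); under {E,K} Y still reaches {D,P,R} ∋ D.
Y↔D cannot be blocked by any observed set — no back-door set.
No mediator lies on a directed Y→…→D path.
Neither criterion identifies P(D|do(Y)) in this graph.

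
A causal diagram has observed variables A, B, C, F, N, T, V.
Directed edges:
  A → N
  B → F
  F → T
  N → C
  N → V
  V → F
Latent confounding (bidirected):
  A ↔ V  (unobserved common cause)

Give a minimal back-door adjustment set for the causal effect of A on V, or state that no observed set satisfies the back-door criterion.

A→V: no observed back-door set.

desc(A)\{A}={C,F,N,T,V}; candidates ⊆ {B}.
A↔V: latent back-door arc(s) into A.
size 0: {}; under {} A still reaches {F,T,V} ∋ V.
size 1: {B}; under {B} A still reaches {F,T,V} ∋ V.
A↔V cannot be blocked by any observed set — no back-door set.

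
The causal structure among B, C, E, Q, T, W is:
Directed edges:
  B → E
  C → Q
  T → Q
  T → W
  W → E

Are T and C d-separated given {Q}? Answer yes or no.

No — T and C are d-connected given {Q}.

Bayes-Ball from T | {Q} reaches {C,E,W}.
C ∈ reach(T|{Q}) ⇒ T ⊥̸ C | {Q}.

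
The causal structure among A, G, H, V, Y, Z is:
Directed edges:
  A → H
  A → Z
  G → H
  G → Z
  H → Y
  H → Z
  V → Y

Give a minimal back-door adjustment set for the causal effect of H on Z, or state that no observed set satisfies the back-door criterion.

desc(H)\{H}={Y,Z}; candidates ⊆ {A,G,V}.
size 0: {}; under {} H still reaches {A,G,Z} ∋ Z.
size 1: {A}, {G}, {V}; under {A} H still reaches {G,Z} ∋ Z.
{A,G}: H⊥Z given {A,G} in G with H→· removed — back-door holds.

H→Z: minimal back-door set {A, G}.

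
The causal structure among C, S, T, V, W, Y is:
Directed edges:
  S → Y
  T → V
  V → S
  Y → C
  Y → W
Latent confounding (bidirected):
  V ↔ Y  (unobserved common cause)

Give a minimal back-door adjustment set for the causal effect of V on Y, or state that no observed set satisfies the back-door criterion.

V→Y: no observed back-door set.

desc(V)\{V}={C,S,W,Y}; candidates ⊆ {T}.
V↔Y: latent back-door arc(s) into V.
size 0: {}; under {} V still reaches {C,T,W,Y} ∋ Y.
size 1: {T}; under {T} V still reaches {C,W,Y} ∋ Y.
V↔Y cannot be blocked by any observed set — no back-door set.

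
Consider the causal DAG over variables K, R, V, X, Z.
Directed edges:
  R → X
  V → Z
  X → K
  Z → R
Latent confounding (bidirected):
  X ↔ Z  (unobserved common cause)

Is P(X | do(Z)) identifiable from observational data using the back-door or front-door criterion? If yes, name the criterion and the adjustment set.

P(X|do(Z)): frontdoor, adjust for {R}.

desc(Z)\{Z}={K,R,X}; candidates ⊆ {V}.
Z↔X: latent back-door arc(s) into Z.
size 0: {}; under {} Z still reaches {K,V,X} ∋ X.
size 1: {V}; under {V} Z still reaches {K,X} ∋ X.
Z↔X cannot be blocked by any observed set — no back-door set.
{R}: (i) intercepts every directed Z→X path; (ii) no back-door Z→{R}; (iii) {Z} blocks every back-door {R}→X. Front-door holds.
P(X|do(Z)) = Σ_{R} P(R|Z) Σ_{Z'} P(X|R,Z')P(Z').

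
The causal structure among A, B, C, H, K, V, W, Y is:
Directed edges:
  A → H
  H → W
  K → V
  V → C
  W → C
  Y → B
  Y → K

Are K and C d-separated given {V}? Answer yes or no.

Bayes-Ball from K | {V} reaches {B,Y}.
C ∉ reach(K|{V}) ⇒ K ⊥ C | {V}.

Yes — K ⊥ C | {V}.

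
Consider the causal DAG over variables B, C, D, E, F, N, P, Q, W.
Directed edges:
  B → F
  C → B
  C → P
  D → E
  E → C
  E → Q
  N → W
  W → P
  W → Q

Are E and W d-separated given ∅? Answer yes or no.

Bayes-Ball from E | ∅ reaches {B,C,D,F,P,Q}.
W ∉ reach(E|∅) ⇒ E ⊥ W | ∅.

Yes — E ⊥ W | ∅.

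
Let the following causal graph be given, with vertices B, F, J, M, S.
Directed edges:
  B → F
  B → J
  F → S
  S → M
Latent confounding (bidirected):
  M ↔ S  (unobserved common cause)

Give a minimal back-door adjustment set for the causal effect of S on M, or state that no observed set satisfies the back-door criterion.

desc(S)\{S}={M}; candidates ⊆ {B,F,J}.
S↔M: latent back-door arc(s) into S.
size 0: {}; under {} S still reaches {B,F,J,M} ∋ M.
size 1: {B}, {F}, {J}; under {B} S still reaches {F,M} ∋ M.
size 2: {B,F}, {B,J}, {F,J}; under {B,F} S still reaches {M} ∋ M.
S↔M cannot be blocked by any observed set — no back-door set.

S→M: no observed back-door set.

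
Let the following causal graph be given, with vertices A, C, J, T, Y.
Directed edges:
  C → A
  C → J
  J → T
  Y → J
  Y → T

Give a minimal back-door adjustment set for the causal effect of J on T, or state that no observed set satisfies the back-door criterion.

J→T: minimal back-door set {Y}.

desc(J)\{J}={T}; candidates ⊆ {A,C,Y}.
size 0: {}; under {} J still reaches {A,C,T,Y} ∋ T.
{Y}: J⊥T given {Y} in G with J→· removed — back-door holds.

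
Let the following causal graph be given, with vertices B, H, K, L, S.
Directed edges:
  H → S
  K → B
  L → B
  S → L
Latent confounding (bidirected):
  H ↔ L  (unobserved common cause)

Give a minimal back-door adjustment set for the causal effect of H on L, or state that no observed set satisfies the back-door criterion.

desc(H)\{H}={B,L,S}; candidates ⊆ {K}.
H↔L: latent back-door arc(s) into H.
size 0: {}; under {} H still reaches {B,L} ∋ L.
size 1: {K}; under {K} H still reaches {B,L} ∋ L.
H↔L cannot be blocked by any observed set — no back-door set.

H→L: no observed back-door set.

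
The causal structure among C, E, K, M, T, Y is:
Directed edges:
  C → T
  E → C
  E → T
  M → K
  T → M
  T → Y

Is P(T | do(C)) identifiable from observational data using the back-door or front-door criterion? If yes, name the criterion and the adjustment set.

desc(C)\{C}={K,M,T,Y}; candidates ⊆ {E}.
size 0: {}; under {} C still reaches {E,K,M,T,Y} ∋ T.
{E}: C⊥T given {E} in G with C→· removed — back-door holds.
P(T|do(C)) = Σ_{E} P(T|C,E)·P(E).

P(T|do(C)): backdoor, adjust for {E}.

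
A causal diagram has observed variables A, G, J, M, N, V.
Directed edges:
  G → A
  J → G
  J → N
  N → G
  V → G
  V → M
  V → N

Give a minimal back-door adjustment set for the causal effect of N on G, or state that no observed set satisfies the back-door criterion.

desc(N)\{N}={A,G}; candidates ⊆ {J,M,V}.
size 0: {}; under {} N still reaches {A,G,J,M,V} ∋ G.
size 1: {J}, {M}, {V}; under {J} N still reaches {A,G,M,V} ∋ G.
{J,V}: N⊥G given {J,V} in G with N→· removed — back-door holds.

N→G: minimal back-door set {J, V}.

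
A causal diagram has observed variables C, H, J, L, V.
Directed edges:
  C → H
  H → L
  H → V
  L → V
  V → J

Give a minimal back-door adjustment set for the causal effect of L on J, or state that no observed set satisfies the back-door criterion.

L→J: minimal back-door set {H}.

desc(L)\{L}={J,V}; candidates ⊆ {C,H}.
size 0: {}; under {} L still reaches {C,H,J,V} ∋ J.
{H}: L⊥J given {H} in G with L→· removed — back-door holds.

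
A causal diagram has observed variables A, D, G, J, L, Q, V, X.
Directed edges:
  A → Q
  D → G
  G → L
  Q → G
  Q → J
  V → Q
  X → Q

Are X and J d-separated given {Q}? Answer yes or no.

Yes — X ⊥ J | {Q}.

Bayes-Ball from X | {Q} reaches {A,V}.
J ∉ reach(X|{Q}) ⇒ X ⊥ J | {Q}.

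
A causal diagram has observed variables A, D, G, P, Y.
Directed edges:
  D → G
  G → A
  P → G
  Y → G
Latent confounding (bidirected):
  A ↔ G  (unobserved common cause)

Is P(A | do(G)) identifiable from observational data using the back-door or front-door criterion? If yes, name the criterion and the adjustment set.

P(A|do(G)): not identifiable (no BD/FD set).

desc(G)\{G}={A}; candidates ⊆ {D,P,Y}.
G↔A: latent back-door arc(s) into G.
size 0: {}; under {} G still reaches {A,D,P,Y} ∋ A.
size 1: {D}, {P}, {Y}; under {D} G still reaches {A,P,Y} ∋ A.
size 2: {D,P}, {D,Y}, {P,Y}; under {D,P} G still reaches {A,Y} ∋ A.
G↔A cannot be blocked by any observed set — no back-door set.
No mediator lies on a directed G→…→A path.
Neither criterion identifies P(A|do(G)) in this graph.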